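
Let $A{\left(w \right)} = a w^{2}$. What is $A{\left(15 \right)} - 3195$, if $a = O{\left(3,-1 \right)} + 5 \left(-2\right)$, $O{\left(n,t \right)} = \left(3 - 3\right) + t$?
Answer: $-5670$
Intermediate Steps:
$O{\left(n,t \right)} = t$ ($O{\left(n,t \right)} = 0 + t = t$)
$a = -11$ ($a = -1 + 5 \left(-2\right) = -1 - 10 = -11$)
$A{\left(w \right)} = - 11 w^{2}$
$A{\left(15 \right)} - 3195 = - 11 \cdot 15^{2} - 3195 = \left(-11\right) 225 - 3195 = -2475 - 3195 = -5670$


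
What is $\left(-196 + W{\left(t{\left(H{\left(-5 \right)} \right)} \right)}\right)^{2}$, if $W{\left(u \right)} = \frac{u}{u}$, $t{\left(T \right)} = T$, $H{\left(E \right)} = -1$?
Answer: $38025$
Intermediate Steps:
$W{\left(u \right)} = 1$
$\left(-196 + W{\left(t{\left(H{\left(-5 \right)} \right)} \right)}\right)^{2} = \left(-196 + 1\right)^{2} = \left(-195\right)^{2} = 38025$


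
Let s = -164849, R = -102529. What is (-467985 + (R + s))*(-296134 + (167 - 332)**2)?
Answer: 197745728967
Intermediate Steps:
(-467985 + (R + s))*(-296134 + (167 - 332)**2) = (-467985 + (-102529 - 164849))*(-296134 + (167 - 332)**2) = (-467985 - 267378)*(-296134 + (-165)**2) = -735363*(-296134 + 27225) = -735363*(-268909) = 197745728967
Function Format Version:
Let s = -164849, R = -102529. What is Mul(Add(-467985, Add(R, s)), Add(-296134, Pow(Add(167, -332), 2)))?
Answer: 197745728967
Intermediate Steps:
Mul(Add(-467985, Add(R, s)), Add(-296134, Pow(Add(167, -332), 2))) = Mul(Add(-467985, Add(-102529, -164849)), Add(-296134, Pow(Add(167, -332), 2))) = Mul(Add(-467985, -267378), Add(-296134, Pow(-165, 2))) = Mul(-735363, Add(-296134, 27225)) = Mul(-735363, -268909) = 197745728967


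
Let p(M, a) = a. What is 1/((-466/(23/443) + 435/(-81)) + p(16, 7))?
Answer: -621/5572814 ≈ -0.00011143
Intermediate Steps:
1/((-466/(23/443) + 435/(-81)) + p(16, 7)) = 1/((-466/(23/443) + 435/(-81)) + 7) = 1/((-466/(23*(1/443)) + 435*(-1/81)) + 7) = 1/((-466/23/443 - 145/27) + 7) = 1/((-466*443/23 - 145/27) + 7) = 1/((-206438/23 - 145/27) + 7) = 1/(-5577161/621 + 7) = 1/(-5572814/621) = -621/5572814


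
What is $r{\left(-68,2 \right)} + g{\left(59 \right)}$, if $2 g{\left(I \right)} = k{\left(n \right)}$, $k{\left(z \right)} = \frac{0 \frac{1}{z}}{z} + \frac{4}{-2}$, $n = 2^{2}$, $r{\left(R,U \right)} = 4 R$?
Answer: $-273$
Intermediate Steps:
$n = 4$
$k{\left(z \right)} = -2$ ($k{\left(z \right)} = \frac{0}{z} + 4 \left(- \frac{1}{2}\right) = 0 - 2 = -2$)
$g{\left(I \right)} = -1$ ($g{\left(I \right)} = \frac{1}{2} \left(-2\right) = -1$)
$r{\left(-68,2 \right)} + g{\left(59 \right)} = 4 \left(-68\right) - 1 = -272 - 1 = -273$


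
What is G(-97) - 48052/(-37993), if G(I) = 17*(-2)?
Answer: -1243710/37993 ≈ -32.735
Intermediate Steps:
G(I) = -34
G(-97) - 48052/(-37993) = -34 - 48052/(-37993) = -34 - 48052*(-1)/37993 = -34 - 1*(-48052/37993) = -34 + 48052/37993 = -1243710/37993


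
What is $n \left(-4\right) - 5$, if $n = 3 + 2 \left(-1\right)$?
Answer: $-9$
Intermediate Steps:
$n = 1$ ($n = 3 - 2 = 1$)
$n \left(-4\right) - 5 = 1 \left(-4\right) - 5 = -4 - 5 = -9$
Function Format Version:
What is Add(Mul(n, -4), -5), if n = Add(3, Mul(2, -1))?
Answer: -9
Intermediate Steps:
n = 1 (n = Add(3, -2) = 1)
Add(Mul(n, -4), -5) = Add(Mul(1, -4), -5) = Add(-4, -5) = -9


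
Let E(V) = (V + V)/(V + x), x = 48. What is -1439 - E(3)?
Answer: -24465/17 ≈ -1439.1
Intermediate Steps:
E(V) = 2*V/(48 + V) (E(V) = (V + V)/(V + 48) = (2*V)/(48 + V) = 2*V/(48 + V))
-1439 - E(3) = -1439 - 2*3/(48 + 3) = -1439 - 2*3/51 = -1439 - 1*2/17 = -1439 - 2/17 = -24465/17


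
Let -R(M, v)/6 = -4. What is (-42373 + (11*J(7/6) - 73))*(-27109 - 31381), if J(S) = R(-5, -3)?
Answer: 2467225180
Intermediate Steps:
R(M, v) = 24 (R(M, v) = -6*(-4) = 24)
J(S) = 24
(-42373 + (11*J(7/6) - 73))*(-27109 - 31381) = (-42373 + (11*24 - 73))*(-27109 - 31381) = (-42373 + (264 - 73))*(-58490) = (-42373 + 191)*(-58490) = -42182*(-58490) = 2467225180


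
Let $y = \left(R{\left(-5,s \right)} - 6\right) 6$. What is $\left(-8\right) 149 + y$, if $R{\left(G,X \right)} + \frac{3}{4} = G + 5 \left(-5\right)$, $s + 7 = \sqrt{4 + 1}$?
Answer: $- \frac{2825}{2} \approx -1412.5$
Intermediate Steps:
$s = -7 + \sqrt{5}$ ($s = -7 + \sqrt{4 + 1} = -7 + \sqrt{5} \approx -4.7639$)
$R{\left(G,X \right)} = - \frac{103}{4} + G$ ($R{\left(G,X \right)} = - \frac{3}{4} + \left(G + 5 \left(-5\right)\right) = - \frac{3}{4} + \left(G - 25\right) = - \frac{3}{4} + \left(-25 + G\right) = - \frac{103}{4} + G$)
$y = - \frac{441}{2}$ ($y = \left(\left(- \frac{103}{4} - 5\right) - 6\right) 6 = \left(- \frac{123}{4} - 6\right) 6 = \left(- \frac{147}{4}\right) 6 = - \frac{441}{2} \approx -220.5$)
$\left(-8\right) 149 + y = \left(-8\right) 149 - \frac{441}{2} = -1192 - \frac{441}{2} = - \frac{2825}{2}$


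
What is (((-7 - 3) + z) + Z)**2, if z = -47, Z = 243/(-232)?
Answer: 181360089/53824 ≈ 3369.5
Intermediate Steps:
Z = -243/232 (Z = 243*(-1/232) = -243/232 ≈ -1.0474)
(((-7 - 3) + z) + Z)**2 = (((-7 - 3) - 47) - 243/232)**2 = ((-10 - 47) - 243/232)**2 = (-57 - 243/232)**2 = (-13467/232)**2 = 181360089/53824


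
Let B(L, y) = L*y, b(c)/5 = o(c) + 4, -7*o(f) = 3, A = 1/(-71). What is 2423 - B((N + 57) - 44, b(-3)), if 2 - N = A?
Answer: 1070981/497 ≈ 2154.9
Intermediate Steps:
A = -1/71 ≈ -0.014085
N = 143/71 (N = 2 - 1*(-1/71) = 2 + 1/71 = 143/71 ≈ 2.0141)
o(f) = -3/7 (o(f) = -⅐*3 = -3/7)
b(c) = 125/7 (b(c) = 5*(-3/7 + 4) = 5*(25/7) = 125/7)
2423 - B((N + 57) - 44, b(-3)) = 2423 - ((143/71 + 57) - 44)*125/7 = 2423 - (4190/71 - 44)*125/7 = 2423 - 1066*125/(71*7) = 2423 - 1*133250/497 = 2423 - 133250/497 = 1070981/497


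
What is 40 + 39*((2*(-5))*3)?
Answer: -1130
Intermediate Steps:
40 + 39*((2*(-5))*3) = 40 + 39*(-10*3) = 40 + 39*(-30) = 40 - 1170 = -1130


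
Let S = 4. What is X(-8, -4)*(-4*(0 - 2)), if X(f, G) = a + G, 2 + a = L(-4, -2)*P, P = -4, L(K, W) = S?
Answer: -176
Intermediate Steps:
L(K, W) = 4
a = -18 (a = -2 + 4*(-4) = -2 - 16 = -18)
X(f, G) = -18 + G
X(-8, -4)*(-4*(0 - 2)) = (-18 - 4)*(-4*(0 - 2)) = -(-88)*(-2) = -22*8 = -176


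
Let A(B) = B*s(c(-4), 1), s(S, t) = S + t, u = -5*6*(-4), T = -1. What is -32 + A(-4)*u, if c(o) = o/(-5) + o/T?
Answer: -2816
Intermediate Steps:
u = 120 (u = -30*(-4) = 120)
c(o) = -6*o/5 (c(o) = o/(-5) + o/(-1) = o*(-⅕) + o*(-1) = -o/5 - o = -6*o/5)
A(B) = 29*B/5 (A(B) = B*(-6/5*(-4) + 1) = B*(24/5 + 1) = B*(29/5) = 29*B/5)
-32 + A(-4)*u = -32 + ((29/5)*(-4))*120 = -32 - 116/5*120 = -32 - 2784 = -2816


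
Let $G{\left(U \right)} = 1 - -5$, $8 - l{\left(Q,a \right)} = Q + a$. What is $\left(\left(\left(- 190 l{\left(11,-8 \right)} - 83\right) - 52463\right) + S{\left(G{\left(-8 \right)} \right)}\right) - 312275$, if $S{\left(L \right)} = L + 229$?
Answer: $-365536$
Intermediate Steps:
$l{\left(Q,a \right)} = 8 - Q - a$ ($l{\left(Q,a \right)} = 8 - \left(Q + a\right) = 8 - Q - a$)
$G{\left(U \right)} = 6$ ($G{\left(U \right)} = 1 + 5 = 6$)
$S{\left(L \right)} = 229 + L$
$\left(\left(\left(- 190 l{\left(11,-8 \right)} - 83\right) - 52463\right) + S{\left(G{\left(-8 \right)} \right)}\right) - 312275 = \left(\left(\left(- 190 \left(8 - 11 - -8\right) - 83\right) - 52463\right) + \left(229 + 6\right)\right) - 312275 = \left(\left(\left(- 190 \left(8 - 11 + 8\right) - 83\right) - 52463\right) + 235\right) - 312275 = \left(\left(\left(\left(-190\right) 5 - 83\right) - 52463\right) + 235\right) - 312275 = \left(\left(\left(-950 - 83\right) - 52463\right) + 235\right) - 312275 = \left(\left(-1033 - 52463\right) + 235\right) - 312275 = \left(-53496 + 235\right) - 312275 = -53261 - 312275 = -365536$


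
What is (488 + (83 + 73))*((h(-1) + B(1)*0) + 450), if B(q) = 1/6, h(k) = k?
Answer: 289156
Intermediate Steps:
B(q) = ⅙
(488 + (83 + 73))*((h(-1) + B(1)*0) + 450) = (488 + (83 + 73))*((-1 + (⅙)*0) + 450) = (488 + 156)*((-1 + 0) + 450) = 644*(-1 + 450) = 644*449 = 289156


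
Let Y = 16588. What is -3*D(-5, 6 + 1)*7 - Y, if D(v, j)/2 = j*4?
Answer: -17764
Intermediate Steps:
D(v, j) = 8*j (D(v, j) = 2*(j*4) = 2*(4*j) = 8*j)
-3*D(-5, 6 + 1)*7 - Y = -24*(6 + 1)*7 - 1*16588 = -24*7*7 - 16588 = -3*56*7 - 16588 = -168*7 - 16588 = -1176 - 16588 = -17764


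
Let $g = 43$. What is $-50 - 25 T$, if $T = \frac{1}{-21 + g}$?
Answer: $- \frac{1125}{22} \approx -51.136$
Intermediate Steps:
$T = \frac{1}{22}$ ($T = \frac{1}{-21 + 43} = \frac{1}{22} \approx 0.045455$)
$-50 - 25 T = -50 - \frac{25}{22} = - \frac{1125}{22}$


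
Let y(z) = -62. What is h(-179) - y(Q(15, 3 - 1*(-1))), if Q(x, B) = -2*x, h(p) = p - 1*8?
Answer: -125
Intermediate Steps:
h(p) = -8 + p (h(p) = p - 8 = -8 + p)
h(-179) - y(Q(15, 3 - 1*(-1))) = (-8 - 179) - 1*(-62) = -187 + 62 = -125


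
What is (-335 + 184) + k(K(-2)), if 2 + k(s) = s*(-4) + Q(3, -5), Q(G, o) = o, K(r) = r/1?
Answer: -150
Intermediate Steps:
K(r) = r (K(r) = r*1 = r)
k(s) = -7 - 4*s (k(s) = -2 + (s*(-4) - 5) = -2 + (-4*s - 5) = -2 + (-5 - 4*s) = -7 - 4*s)
(-335 + 184) + k(K(-2)) = (-335 + 184) + (-7 - 4*(-2)) = -151 + (-7 + 8) = -151 + 1 = -150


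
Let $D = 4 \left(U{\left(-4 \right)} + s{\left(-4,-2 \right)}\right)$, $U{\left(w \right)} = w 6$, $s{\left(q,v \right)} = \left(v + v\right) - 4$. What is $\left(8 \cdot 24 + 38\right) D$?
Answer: $-29440$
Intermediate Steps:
$s{\left(q,v \right)} = -4 + 2 v$ ($s{\left(q,v \right)} = 2 v - 4 = -4 + 2 v$)
$U{\left(w \right)} = 6 w$
$D = -128$ ($D = 4 \left(6 \left(-4\right) + \left(-4 + 2 \left(-2\right)\right)\right) = 4 \left(-24 - 8\right) = 4 \left(-32\right) = -128$)
$\left(8 \cdot 24 + 38\right) D = \left(8 \cdot 24 + 38\right) \left(-128\right) = \left(192 + 38\right) \left(-128\right) = 230 \left(-128\right) = -29440$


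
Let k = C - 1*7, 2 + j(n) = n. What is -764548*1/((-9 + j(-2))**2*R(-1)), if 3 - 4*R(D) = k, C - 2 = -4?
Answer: -764548/507 ≈ -1508.0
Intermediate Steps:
C = -2 (C = 2 - 4 = -2)
j(n) = -2 + n
k = -9 (k = -2 - 1*7 = -2 - 7 = -9)
R(D) = 3 (R(D) = 3/4 - 1/4*(-9) = 3/4 + 9/4 = 3)
-764548*1/((-9 + j(-2))**2*R(-1)) = -764548*1/(3*(-9 + (-2 - 2))**2) = -764548*1/(3*(-9 - 4)**2) = -764548/(3*(-13)**2) = -764548/(3*169) = -764548/507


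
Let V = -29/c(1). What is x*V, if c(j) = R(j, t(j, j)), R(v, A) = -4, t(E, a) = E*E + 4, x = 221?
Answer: 6409/4 ≈ 1602.3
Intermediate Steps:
t(E, a) = 4 + E² (t(E, a) = E² + 4 = 4 + E²)
c(j) = -4
V = 29/4 (V = -29/(-4) = -29*(-¼) = 29/4 ≈ 7.2500)
x*V = 221*(29/4) = 6409/4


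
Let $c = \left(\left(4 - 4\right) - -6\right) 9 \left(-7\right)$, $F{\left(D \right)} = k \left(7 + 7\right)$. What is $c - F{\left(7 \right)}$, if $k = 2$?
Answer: $-406$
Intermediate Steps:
$F{\left(D \right)} = 28$ ($F{\left(D \right)} = 2 \left(7 + 7\right) = 2 \cdot 14 = 28$)
$c = -378$ ($c = \left(0 + 6\right) 9 \left(-7\right) = 6 \cdot 9 \left(-7\right) = 54 \left(-7\right) = -378$)
$c - F{\left(7 \right)} = -378 - 28 = -406$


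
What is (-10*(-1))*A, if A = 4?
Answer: 40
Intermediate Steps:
(-10*(-1))*A = -10*(-1)*4 = 10*4 = 40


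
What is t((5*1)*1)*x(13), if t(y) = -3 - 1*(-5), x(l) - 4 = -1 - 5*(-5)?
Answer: 56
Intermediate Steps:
x(l) = 28 (x(l) = 4 + (-1 - 5*(-5)) = 4 + (-1 + 25) = 4 + 24 = 28)
t(y) = 2 (t(y) = -3 + 5 = 2)
t((5*1)*1)*x(13) = 2*28 = 56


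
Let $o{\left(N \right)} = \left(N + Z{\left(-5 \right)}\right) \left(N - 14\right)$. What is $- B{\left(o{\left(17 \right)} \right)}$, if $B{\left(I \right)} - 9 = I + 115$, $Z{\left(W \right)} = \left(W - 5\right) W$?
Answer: $-325$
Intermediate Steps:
$Z{\left(W \right)} = W \left(-5 + W\right)$ ($Z{\left(W \right)} = \left(-5 + W\right) W = W \left(-5 + W\right)$)
$o{\left(N \right)} = \left(-14 + N\right) \left(50 + N\right)$ ($o{\left(N \right)} = \left(N - 5 \left(-5 - 5\right)\right) \left(N - 14\right) = \left(N - -50\right) \left(-14 + N\right) = \left(N + 50\right) \left(-14 + N\right) = \left(50 + N\right) \left(-14 + N\right) = \left(-14 + N\right) \left(50 + N\right)$)
$B{\left(I \right)} = 124 + I$ ($B{\left(I \right)} = 9 + \left(I + 115\right) = 9 + \left(115 + I\right) = 124 + I$)
$- B{\left(o{\left(17 \right)} \right)} = - (124 + \left(-700 + 17^{2} + 36 \cdot 17\right)) = - (124 + \left(-700 + 289 + 612\right)) = - (124 + 201) = \left(-1\right) 325 = -325$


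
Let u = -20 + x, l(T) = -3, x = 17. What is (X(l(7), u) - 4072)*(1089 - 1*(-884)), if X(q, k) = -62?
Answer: -8156382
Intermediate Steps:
u = -3 (u = -20 + 17 = -3)
(X(l(7), u) - 4072)*(1089 - 1*(-884)) = (-62 - 4072)*(1089 - 1*(-884)) = -4134*(1089 + 884) = -4134*1973 = -8156382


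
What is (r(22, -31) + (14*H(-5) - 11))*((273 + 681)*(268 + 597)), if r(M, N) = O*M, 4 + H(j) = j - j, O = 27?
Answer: 434885670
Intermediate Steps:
H(j) = -4 (H(j) = -4 + (j - j) = -4 + 0 = -4)
r(M, N) = 27*M
(r(22, -31) + (14*H(-5) - 11))*((273 + 681)*(268 + 597)) = (27*22 + (14*(-4) - 11))*((273 + 681)*(268 + 597)) = (594 + (-56 - 11))*(954*865) = (594 - 67)*825210 = 527*825210 = 434885670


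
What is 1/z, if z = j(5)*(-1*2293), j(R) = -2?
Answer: 1/4586 ≈ 0.00021805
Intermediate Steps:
z = 4586 (z = -(-2)*2293 = -2*(-2293) = 4586)
1/z = 1/4586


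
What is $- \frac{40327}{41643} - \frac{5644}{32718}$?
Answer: $- \frac{37010759}{32439897} \approx -1.1409$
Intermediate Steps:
$- \frac{40327}{41643} - \frac{5644}{32718} = \left(-40327\right) \frac{1}{41643} - \frac{2822}{16359} = - \frac{5761}{5949} - \frac{2822}{16359} = - \frac{37010759}{32439897}$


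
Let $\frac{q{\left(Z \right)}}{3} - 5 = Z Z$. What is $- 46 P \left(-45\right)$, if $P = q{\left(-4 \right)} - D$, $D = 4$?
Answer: $122130$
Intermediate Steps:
$q{\left(Z \right)} = 15 + 3 Z^{2}$ ($q{\left(Z \right)} = 15 + 3 Z Z = 15 + 3 Z^{2}$)
$P = 59$ ($P = \left(15 + 3 \left(-4\right)^{2}\right) - 4 = \left(15 + 3 \cdot 16\right) - 4 = \left(15 + 48\right) - 4 = 63 - 4 = 59$)
$- 46 P \left(-45\right) = \left(-46\right) 59 \left(-45\right) = \left(-2714\right) \left(-45\right) = 122130$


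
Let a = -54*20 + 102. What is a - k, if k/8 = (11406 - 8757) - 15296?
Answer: 100198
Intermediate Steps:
k = -101176 (k = 8*((11406 - 8757) - 15296) = 8*(2649 - 15296) = 8*(-12647) = -101176)
a = -978 (a = -1080 + 102 = -978)
a - k = -978 - 1*(-101176) = -978 + 101176 = 100198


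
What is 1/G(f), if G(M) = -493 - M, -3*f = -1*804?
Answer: -1/761 ≈ -0.0013141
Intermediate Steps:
f = 268 (f = -(-1)*804/3 = -⅓*(-804) = 268)
1/G(f) = 1/(-493 - 1*268) = 1/(-493 - 268) = 1/(-761) = -1/761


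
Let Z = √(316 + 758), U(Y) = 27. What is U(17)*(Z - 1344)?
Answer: -36288 + 27*√1074 ≈ -35403.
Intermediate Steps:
Z = √1074 ≈ 32.772
U(17)*(Z - 1344) = 27*(√1074 - 1344) = 27*(-1344 + √1074) = -36288 + 27*√1074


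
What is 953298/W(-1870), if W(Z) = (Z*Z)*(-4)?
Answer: -476649/6993800 ≈ -0.068153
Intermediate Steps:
W(Z) = -4*Z² (W(Z) = Z²*(-4) = -4*Z²)
953298/W(-1870) = 953298/((-4*(-1870)²)) = 953298/((-4*3496900)) = 953298/(-13987600) = 953298*(-1/13987600) = -476649/6993800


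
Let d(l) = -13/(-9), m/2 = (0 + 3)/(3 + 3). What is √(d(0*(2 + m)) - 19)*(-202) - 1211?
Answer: -1211 - 202*I*√158/3 ≈ -1211.0 - 846.37*I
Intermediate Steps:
m = 1 (m = 2*((0 + 3)/(3 + 3)) = 2*(3/6) = 2*(3*(⅙)) = 2*(½) = 1)
d(l) = 13/9 (d(l) = -13*(-⅑) = 13/9)
√(d(0*(2 + m)) - 19)*(-202) - 1211 = √(13/9 - 19)*(-202) - 1211 = √(-158/9)*(-202) - 1211 = (I*√158/3)*(-202) - 1211 = -202*I*√158/3 - 1211 = -1211 - 202*I*√158/3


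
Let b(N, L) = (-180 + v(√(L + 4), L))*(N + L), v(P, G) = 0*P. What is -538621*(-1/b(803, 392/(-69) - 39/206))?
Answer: -1275993149/339911970 ≈ -3.7539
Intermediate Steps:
v(P, G) = 0
b(N, L) = -180*L - 180*N (b(N, L) = (-180 + 0)*(N + L) = -180*(L + N) = -180*L - 180*N)
-538621*(-1/b(803, 392/(-69) - 39/206)) = -538621*(-1/(-180*(392/(-69) - 39/206) - 180*803)) = -538621*(-1/(-180*(392*(-1/69) - 39*1/206) - 144540)) = -538621*(-1/(-180*(-392/69 - 39/206) - 144540)) = -538621*(-1/(-180*(-83443/14214) - 144540)) = -538621*(-1/(2503290/2369 - 144540)) = -538621/((-1*(-339911970/2369))) = -538621/339911970/2369 = -538621*2369/339911970 = -1275993149/339911970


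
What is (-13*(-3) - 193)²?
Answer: 23716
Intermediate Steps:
(-13*(-3) - 193)² = (39 - 193)² = (-154)² = 23716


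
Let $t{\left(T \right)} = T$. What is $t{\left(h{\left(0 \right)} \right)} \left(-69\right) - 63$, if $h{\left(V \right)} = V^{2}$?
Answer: $-63$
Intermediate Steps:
$t{\left(h{\left(0 \right)} \right)} \left(-69\right) - 63 = 0^{2} \left(-69\right) - 63 = 0 \left(-69\right) - 63 = 0 - 63 = -63$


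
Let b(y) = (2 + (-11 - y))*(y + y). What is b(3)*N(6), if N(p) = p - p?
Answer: 0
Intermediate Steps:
N(p) = 0
b(y) = 2*y*(-9 - y) (b(y) = (-9 - y)*(2*y) = 2*y*(-9 - y))
b(3)*N(6) = -2*3*(9 + 3)*0 = -2*3*12*0 = -72*0 = 0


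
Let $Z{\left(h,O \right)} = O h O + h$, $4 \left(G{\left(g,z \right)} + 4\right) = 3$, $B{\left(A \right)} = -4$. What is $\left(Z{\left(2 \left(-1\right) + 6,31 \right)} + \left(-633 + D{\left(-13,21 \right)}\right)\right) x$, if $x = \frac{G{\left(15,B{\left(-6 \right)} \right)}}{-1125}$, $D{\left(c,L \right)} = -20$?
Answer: $\frac{923}{100} \approx 9.23$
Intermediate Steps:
$G{\left(g,z \right)} = - \frac{13}{4}$ ($G{\left(g,z \right)} = -4 + \frac{1}{4} \cdot 3 = -4 + \frac{3}{4} = - \frac{13}{4}$)
$x = \frac{13}{4500}$ ($x = - \frac{13}{4 \left(-1125\right)} = \left(- \frac{13}{4}\right) \left(- \frac{1}{1125}\right) = \frac{13}{4500} \approx 0.0028889$)
$Z{\left(h,O \right)} = h + h O^{2}$ ($Z{\left(h,O \right)} = h O^{2} + h = h + h O^{2}$)
$\left(Z{\left(2 \left(-1\right) + 6,31 \right)} + \left(-633 + D{\left(-13,21 \right)}\right)\right) x = \left(\left(2 \left(-1\right) + 6\right) \left(1 + 31^{2}\right) - 653\right) \frac{13}{4500} = \left(\left(-2 + 6\right) \left(1 + 961\right) - 653\right) \frac{13}{4500} = \left(4 \cdot 962 - 653\right) \frac{13}{4500} = \left(3848 - 653\right) \frac{13}{4500} = 3195 \cdot \frac{13}{4500} = \frac{923}{100}$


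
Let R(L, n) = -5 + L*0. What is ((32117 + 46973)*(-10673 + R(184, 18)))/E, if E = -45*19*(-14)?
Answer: -4444858/63 ≈ -70553.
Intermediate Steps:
R(L, n) = -5 (R(L, n) = -5 + 0 = -5)
E = 11970 (E = -855*(-14) = 11970)
((32117 + 46973)*(-10673 + R(184, 18)))/E = ((32117 + 46973)*(-10673 - 5))/11970 = (79090*(-10678))*(1/11970) = -844523020*1/11970 = -4444858/63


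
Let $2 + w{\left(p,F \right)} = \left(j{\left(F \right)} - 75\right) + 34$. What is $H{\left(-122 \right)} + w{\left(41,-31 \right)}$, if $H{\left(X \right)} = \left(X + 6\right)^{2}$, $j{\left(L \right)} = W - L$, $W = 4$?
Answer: $13448$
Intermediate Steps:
$j{\left(L \right)} = 4 - L$
$w{\left(p,F \right)} = -39 - F$ ($w{\left(p,F \right)} = -2 + \left(\left(\left(4 - F\right) - 75\right) + 34\right) = -2 + \left(\left(-71 - F\right) + 34\right) = -2 - \left(37 + F\right) = -39 - F$)
$H{\left(X \right)} = \left(6 + X\right)^{2}$
$H{\left(-122 \right)} + w{\left(41,-31 \right)} = \left(6 - 122\right)^{2} - 8 = \left(-116\right)^{2} + \left(-39 + 31\right) = 13456 - 8 = 13448$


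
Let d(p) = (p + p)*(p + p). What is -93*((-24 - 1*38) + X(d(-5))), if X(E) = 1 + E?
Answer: -3627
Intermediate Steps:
d(p) = 4*p**2 (d(p) = (2*p)*(2*p) = 4*p**2)
-93*((-24 - 1*38) + X(d(-5))) = -93*((-24 - 1*38) + (1 + 4*(-5)**2)) = -93*((-24 - 38) + (1 + 4*25)) = -93*(-62 + (1 + 100)) = -93*(-62 + 101) = -93*39 = -3627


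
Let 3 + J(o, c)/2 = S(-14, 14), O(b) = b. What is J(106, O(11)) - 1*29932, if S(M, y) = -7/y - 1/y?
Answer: -209574/7 ≈ -29939.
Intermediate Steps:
S(M, y) = -8/y
J(o, c) = -50/7 (J(o, c) = -6 + 2*(-8/14) = -6 + 2*(-8*1/14) = -6 + 2*(-4/7) = -6 - 8/7 = -50/7)
J(106, O(11)) - 1*29932 = -50/7 - 1*29932 = -50/7 - 29932 = -209574/7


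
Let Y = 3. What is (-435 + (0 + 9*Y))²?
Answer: 166464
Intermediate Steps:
(-435 + (0 + 9*Y))² = (-435 + (0 + 9*3))² = (-435 + (0 + 27))² = (-435 + 27)² = (-408)² = 166464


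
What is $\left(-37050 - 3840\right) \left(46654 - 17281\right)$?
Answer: $-1201061970$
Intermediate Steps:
$\left(-37050 - 3840\right) \left(46654 - 17281\right) = \left(-40890\right) 29373 = -1201061970$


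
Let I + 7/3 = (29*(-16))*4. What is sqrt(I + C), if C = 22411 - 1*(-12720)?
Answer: sqrt(299454)/3 ≈ 182.41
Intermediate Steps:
C = 35131 (C = 22411 + 12720 = 35131)
I = -5575/3 (I = -7/3 + (29*(-16))*4 = -7/3 - 464*4 = -7/3 - 1856 = -5575/3 ≈ -1858.3)
sqrt(I + C) = sqrt(-5575/3 + 35131) = sqrt(99818/3) = sqrt(299454)/3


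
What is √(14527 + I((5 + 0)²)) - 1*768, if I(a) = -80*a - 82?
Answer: -768 + √12445 ≈ -656.44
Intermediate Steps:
I(a) = -82 - 80*a
√(14527 + I((5 + 0)²)) - 1*768 = √(14527 + (-82 - 80*(5 + 0)²)) - 1*768 = √(14527 + (-82 - 80*5²)) - 768 = √(14527 + (-82 - 80*25)) - 768 = √(14527 + (-82 - 2000)) - 768 = √(14527 - 2082) - 768 = √12445 - 768 = -768 + √12445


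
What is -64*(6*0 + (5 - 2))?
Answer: -192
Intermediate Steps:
-64*(6*0 + (5 - 2)) = -64*(0 + 3) = -64*3 = -192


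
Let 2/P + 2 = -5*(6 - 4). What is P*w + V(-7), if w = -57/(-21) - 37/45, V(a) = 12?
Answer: 11042/945 ≈ 11.685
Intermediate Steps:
P = -⅙ (P = 2/(-2 - 5*(6 - 4)) = 2/(-2 - 5*2) = 2/(-2 - 10) = 2/(-12) = 2*(-1/12) = -⅙ ≈ -0.16667)
w = 596/315 (w = -57*(-1/21) - 37*1/45 = 19/7 - 37/45 = 596/315 ≈ 1.8921)
P*w + V(-7) = -⅙*596/315 + 12 = -298/945 + 12 = 11042/945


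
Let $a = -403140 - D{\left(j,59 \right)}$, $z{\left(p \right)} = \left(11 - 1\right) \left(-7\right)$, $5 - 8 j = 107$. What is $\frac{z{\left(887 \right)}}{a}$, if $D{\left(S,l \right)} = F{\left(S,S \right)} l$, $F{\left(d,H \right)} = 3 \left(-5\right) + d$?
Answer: $\frac{280}{1606011} \approx 0.00017434$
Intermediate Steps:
$j = - \frac{51}{4}$ ($j = \frac{5}{8} - \frac{107}{8} = - \frac{51}{4} \approx -12.75$)
$F{\left(d,H \right)} = -15 + d$
$D{\left(S,l \right)} = l \left(-15 + S\right)$ ($D{\left(S,l \right)} = \left(-15 + S\right) l = l \left(-15 + S\right)$)
$z{\left(p \right)} = -70$ ($z{\left(p \right)} = 10 \left(-7\right) = -70$)
$a = - \frac{1606011}{4}$ ($a = -403140 - 59 \left(-15 - \frac{51}{4}\right) = -403140 - 59 \left(- \frac{111}{4}\right) = -403140 - - \frac{6549}{4} = -403140 + \frac{6549}{4} = - \frac{1606011}{4} \approx -4.015 \cdot 10^{5}$)
$\frac{z{\left(887 \right)}}{a} = - \frac{70}{- \frac{1606011}{4}} = \left(-70\right) \left(- \frac{4}{1606011}\right) = \frac{280}{1606011}$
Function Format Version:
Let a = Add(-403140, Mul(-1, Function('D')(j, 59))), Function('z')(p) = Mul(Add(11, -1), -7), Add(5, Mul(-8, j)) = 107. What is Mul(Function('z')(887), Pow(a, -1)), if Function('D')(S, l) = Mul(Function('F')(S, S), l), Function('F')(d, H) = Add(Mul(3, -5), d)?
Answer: Rational(280, 1606011) ≈ 0.00017434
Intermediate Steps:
j = Rational(-51, 4) (j = Add(Rational(5, 8), Mul(Rational(-1, 8), 107)) = Add(Rational(5, 8), Rational(-107, 8)) = Rational(-51, 4) ≈ -12.750)
Function('F')(d, H) = Add(-15, d)
Function('D')(S, l) = Mul(l, Add(-15, S)) (Function('D')(S, l) = Mul(Add(-15, S), l) = Mul(l, Add(-15, S)))
Function('z')(p) = -70 (Function('z')(p) = Mul(10, -7) = -70)
a = Rational(-1606011, 4) (a = Add(-403140, Mul(-1, Mul(59, Add(-15, Rational(-51, 4))))) = Add(-403140, Mul(-1, Mul(59, Rational(-111, 4)))) = Add(-403140, Mul(-1, Rational(-6549, 4))) = Add(-403140, Rational(6549, 4)) = Rational(-1606011, 4) ≈ -4.0150e+5)
Mul(Function('z')(887), Pow(a, -1)) = Mul(-70, Pow(Rational(-1606011, 4), -1)) = Mul(-70, Rational(-4, 1606011)) = Rational(280, 1606011)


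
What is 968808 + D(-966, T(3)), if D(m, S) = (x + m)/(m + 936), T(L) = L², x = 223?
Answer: 29064983/30 ≈ 9.6883e+5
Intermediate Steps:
D(m, S) = (223 + m)/(936 + m) (D(m, S) = (223 + m)/(m + 936) = (223 + m)/(936 + m))
968808 + D(-966, T(3)) = 968808 + (223 - 966)/(936 - 966) = 968808 - 743/(-30) = 968808 - 1/30*(-743) = 968808 + 743/30 = 29064983/30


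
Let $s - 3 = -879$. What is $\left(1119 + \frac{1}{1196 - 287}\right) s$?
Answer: $- \frac{297014224}{303} \approx -9.8025 \cdot 10^{5}$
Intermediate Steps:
$s = -876$ ($s = 3 - 879 = -876$)
$\left(1119 + \frac{1}{1196 - 287}\right) s = \left(1119 + \frac{1}{1196 - 287}\right) \left(-876\right) = \left(1119 + \frac{1}{909}\right) \left(-876\right) = \frac{1017172}{909} \left(-876\right) = - \frac{297014224}{303}$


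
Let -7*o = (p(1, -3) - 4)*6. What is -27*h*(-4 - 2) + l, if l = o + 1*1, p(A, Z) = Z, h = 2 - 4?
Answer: -317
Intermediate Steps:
h = -2
o = 6 (o = -(-3 - 4)*6/7 = -(-1)*6 = -1/7*(-42) = 6)
l = 7 (l = 6 + 1*1 = 6 + 1 = 7)
-27*h*(-4 - 2) + l = -(-54)*(-4 - 2) + 7 = -(-54)*(-6) + 7 = -27*12 + 7 = -324 + 7 = -317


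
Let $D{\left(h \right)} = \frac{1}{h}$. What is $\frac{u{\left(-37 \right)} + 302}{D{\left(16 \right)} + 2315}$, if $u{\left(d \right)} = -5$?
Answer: $\frac{1584}{12347} \approx 0.12829$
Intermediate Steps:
$\frac{u{\left(-37 \right)} + 302}{D{\left(16 \right)} + 2315} = \frac{-5 + 302}{\frac{1}{16} + 2315} = \frac{297}{\frac{1}{16} + 2315} = \frac{297}{\frac{37041}{16}} = 297 \cdot \frac{16}{37041} = \frac{1584}{12347}$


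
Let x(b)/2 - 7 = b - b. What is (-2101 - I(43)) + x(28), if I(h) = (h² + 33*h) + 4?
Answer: -5359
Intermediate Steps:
x(b) = 14 (x(b) = 14 + 2*(b - b) = 14 + 2*0 = 14 + 0 = 14)
I(h) = 4 + h² + 33*h
(-2101 - I(43)) + x(28) = (-2101 - (4 + 43² + 33*43)) + 14 = (-2101 - (4 + 1849 + 1419)) + 14 = (-2101 - 1*3272) + 14 = (-2101 - 3272) + 14 = -5373 + 14 = -5359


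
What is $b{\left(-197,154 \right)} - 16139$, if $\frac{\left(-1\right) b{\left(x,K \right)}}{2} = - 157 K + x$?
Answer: $32611$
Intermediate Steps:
$b{\left(x,K \right)} = - 2 x + 314 K$ ($b{\left(x,K \right)} = - 2 \left(- 157 K + x\right) = - 2 \left(x - 157 K\right) = - 2 x + 314 K$)
$b{\left(-197,154 \right)} - 16139 = \left(\left(-2\right) \left(-197\right) + 314 \cdot 154\right) - 16139 = \left(394 + 48356\right) - 16139 = 48750 - 16139 = 32611$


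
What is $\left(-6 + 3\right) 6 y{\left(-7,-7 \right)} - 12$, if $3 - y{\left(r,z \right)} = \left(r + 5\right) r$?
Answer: $186$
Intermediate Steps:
$y{\left(r,z \right)} = 3 - r \left(5 + r\right)$ ($y{\left(r,z \right)} = 3 - \left(r + 5\right) r = 3 - \left(5 + r\right) r = 3 - r \left(5 + r\right)$)
$\left(-6 + 3\right) 6 y{\left(-7,-7 \right)} - 12 = \left(-6 + 3\right) 6 \left(3 - \left(-7\right)^{2} - -35\right) - 12 = \left(-3\right) 6 \left(3 - 49 + 35\right) - 12 = - 18 \left(3 - 49 + 35\right) - 12 = \left(-18\right) \left(-11\right) - 12 = 198 - 12 = 186$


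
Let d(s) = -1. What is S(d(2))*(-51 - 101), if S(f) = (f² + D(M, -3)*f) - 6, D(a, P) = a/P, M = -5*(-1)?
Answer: 1520/3 ≈ 506.67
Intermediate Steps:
M = 5
S(f) = -6 + f² - 5*f/3 (S(f) = (f² + (5/(-3))*f) - 6 = (f² + (5*(-⅓))*f) - 6 = (f² - 5*f/3) - 6 = -6 + f² - 5*f/3)
S(d(2))*(-51 - 101) = (-6 + (-1)² - 5/3*(-1))*(-51 - 101) = (-6 + 1 + 5/3)*(-152) = -10/3*(-152) = 1520/3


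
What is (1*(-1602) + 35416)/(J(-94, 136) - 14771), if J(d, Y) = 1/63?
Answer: -1065141/465286 ≈ -2.2892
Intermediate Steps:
J(d, Y) = 1/63
(1*(-1602) + 35416)/(J(-94, 136) - 14771) = (1*(-1602) + 35416)/(1/63 - 14771) = (-1602 + 35416)/(-930572/63) = 33814*(-63/930572) = -1065141/465286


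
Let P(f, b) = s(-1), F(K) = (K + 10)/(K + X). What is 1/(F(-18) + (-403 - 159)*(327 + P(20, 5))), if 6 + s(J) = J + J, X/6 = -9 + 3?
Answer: -27/4840502 ≈ -5.5779e-6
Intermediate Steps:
X = -36 (X = 6*(-9 + 3) = 6*(-6) = -36)
s(J) = -6 + 2*J (s(J) = -6 + (J + J) = -6 + 2*J)
F(K) = (10 + K)/(-36 + K) (F(K) = (K + 10)/(K - 36) = (10 + K)/(-36 + K))
P(f, b) = -8 (P(f, b) = -6 + 2*(-1) = -6 - 2 = -8)
1/(F(-18) + (-403 - 159)*(327 + P(20, 5))) = 1/((10 - 18)/(-36 - 18) + (-403 - 159)*(327 - 8)) = 1/(-8/(-54) - 562*319) = 1/(-1/54*(-8) - 179278) = 1/(4/27 - 179278) = 1/(-4840502/27) = -27/4840502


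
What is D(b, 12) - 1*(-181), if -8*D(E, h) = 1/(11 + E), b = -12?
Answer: 1449/8 ≈ 181.13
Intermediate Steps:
D(E, h) = -1/(8*(11 + E))
D(b, 12) - 1*(-181) = -1/(88 + 8*(-12)) - 1*(-181) = -1/(88 - 96) + 181 = -1/(-8) + 181 = -1*(-1/8) + 181 = 1/8 + 181 = 1449/8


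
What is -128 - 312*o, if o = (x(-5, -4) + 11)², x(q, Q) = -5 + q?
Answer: -440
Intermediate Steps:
o = 1 (o = ((-5 - 5) + 11)² = (-10 + 11)² = 1² = 1)
-128 - 312*o = -128 - 312*1 = -128 - 312 = -440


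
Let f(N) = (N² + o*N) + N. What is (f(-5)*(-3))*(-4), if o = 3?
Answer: 60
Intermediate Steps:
f(N) = N² + 4*N (f(N) = (N² + 3*N) + N = N² + 4*N)
(f(-5)*(-3))*(-4) = (-5*(4 - 5)*(-3))*(-4) = (-5*(-1)*(-3))*(-4) = (5*(-3))*(-4) = -15*(-4) = 60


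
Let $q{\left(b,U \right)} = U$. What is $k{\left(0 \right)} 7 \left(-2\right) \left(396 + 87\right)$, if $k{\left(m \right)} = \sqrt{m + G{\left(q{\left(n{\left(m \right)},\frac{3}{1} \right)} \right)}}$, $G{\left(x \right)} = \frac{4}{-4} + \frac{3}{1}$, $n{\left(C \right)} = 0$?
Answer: $- 6762 \sqrt{2} \approx -9562.9$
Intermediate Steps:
$G{\left(x \right)} = 2$ ($G{\left(x \right)} = 4 \left(- \frac{1}{4}\right) + 3 \cdot 1 = -1 + 3 = 2$)
$k{\left(m \right)} = \sqrt{2 + m}$ ($k{\left(m \right)} = \sqrt{m + 2} = \sqrt{2 + m}$)
$k{\left(0 \right)} 7 \left(-2\right) \left(396 + 87\right) = \sqrt{2 + 0} \cdot 7 \left(-2\right) \left(396 + 87\right) = \sqrt{2} \cdot 7 \left(-2\right) 483 = 7 \sqrt{2} \left(-2\right) 483 = - 14 \sqrt{2} \cdot 483 = - 6762 \sqrt{2}$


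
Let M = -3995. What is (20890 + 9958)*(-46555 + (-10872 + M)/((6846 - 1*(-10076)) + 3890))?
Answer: -7472291968224/5203 ≈ -1.4361e+9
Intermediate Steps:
(20890 + 9958)*(-46555 + (-10872 + M)/((6846 - 1*(-10076)) + 3890)) = (20890 + 9958)*(-46555 + (-10872 - 3995)/((6846 - 1*(-10076)) + 3890)) = 30848*(-46555 - 14867/((6846 + 10076) + 3890)) = 30848*(-46555 - 14867/(16922 + 3890)) = 30848*(-46555 - 14867/20812) = 30848*(-968917527/20812) = -7472291968224/5203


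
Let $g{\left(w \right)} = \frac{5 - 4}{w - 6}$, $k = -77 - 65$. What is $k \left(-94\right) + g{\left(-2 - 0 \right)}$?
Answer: $\frac{106783}{8} \approx 13348.0$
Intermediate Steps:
$k = -142$ ($k = -77 - 65 = -142$)
$g{\left(w \right)} = \frac{1}{-6 + w}$ ($g{\left(w \right)} = 1 \frac{1}{-6 + w} = \frac{1}{-6 + w}$)
$k \left(-94\right) + g{\left(-2 - 0 \right)} = \left(-142\right) \left(-94\right) + \frac{1}{-6 - 2} = 13348 + \frac{1}{-6 + \left(-2 + 0\right)} = 13348 + \frac{1}{-6 - 2} = 13348 + \frac{1}{-8} = 13348 - \frac{1}{8} = \frac{106783}{8}$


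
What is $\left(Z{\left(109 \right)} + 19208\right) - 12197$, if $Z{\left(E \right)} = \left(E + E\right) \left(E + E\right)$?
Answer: $54535$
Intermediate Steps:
$Z{\left(E \right)} = 4 E^{2}$ ($Z{\left(E \right)} = 2 E 2 E = 4 E^{2}$)
$\left(Z{\left(109 \right)} + 19208\right) - 12197 = \left(4 \cdot 109^{2} + 19208\right) - 12197 = \left(4 \cdot 11881 + 19208\right) - 12197 = \left(47524 + 19208\right) - 12197 = 66732 - 12197 = 54535$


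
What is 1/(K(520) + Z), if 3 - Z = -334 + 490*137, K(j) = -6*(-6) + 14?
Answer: -1/66743 ≈ -1.4983e-5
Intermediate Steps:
K(j) = 50 (K(j) = 36 + 14 = 50)
Z = -66793 (Z = 3 - (-334 + 490*137) = 3 - (-334 + 67130) = 3 - 1*66796 = 3 - 66796 = -66793)
1/(K(520) + Z) = 1/(50 - 66793) = 1/(-66743) = -1/66743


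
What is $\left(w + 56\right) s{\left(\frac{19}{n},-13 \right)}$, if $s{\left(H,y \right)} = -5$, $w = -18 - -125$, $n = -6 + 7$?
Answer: $-815$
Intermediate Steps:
$n = 1$
$w = 107$ ($w = -18 + 125 = 107$)
$\left(w + 56\right) s{\left(\frac{19}{n},-13 \right)} = \left(107 + 56\right) \left(-5\right) = 163 \left(-5\right) = -815$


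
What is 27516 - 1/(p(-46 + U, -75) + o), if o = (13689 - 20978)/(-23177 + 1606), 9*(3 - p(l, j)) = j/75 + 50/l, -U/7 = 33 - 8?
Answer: 110849440305/4028587 ≈ 27516.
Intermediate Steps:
U = -175 (U = -7*(33 - 8) = -7*25 = -175)
p(l, j) = 3 - 50/(9*l) - j/675 (p(l, j) = 3 - (j/75 + 50/l)/9 = 3 - (50/l + j/75)/9 = 3 + (-50/(9*l) - j/675) = 3 - 50/(9*l) - j/675)
o = 197/583 (o = -7289/(-21571) = -7289*(-1/21571) = 197/583 ≈ 0.33791)
27516 - 1/(p(-46 + U, -75) + o) = 27516 - 1/((3 - 50/(9*(-46 - 175)) - 1/675*(-75)) + 197/583) = 27516 - 1/((3 - 50/9/(-221) + ⅑) + 197/583) = 27516 - 1/((3 - 50/9*(-1/221) + ⅑) + 197/583) = 27516 - 1/((3 + 50/1989 + ⅑) + 197/583) = 27516 - 1/(6238/1989 + 197/583) = 27516 - 1/4028587/1159587 = 27516 - 1*1159587/4028587 = 27516 - 1159587/4028587 = 110849440305/4028587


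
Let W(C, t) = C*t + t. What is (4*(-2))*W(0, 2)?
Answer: -16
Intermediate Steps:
W(C, t) = t + C*t
(4*(-2))*W(0, 2) = (4*(-2))*(2*(1 + 0)) = -16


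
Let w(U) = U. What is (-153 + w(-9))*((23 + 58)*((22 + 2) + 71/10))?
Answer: -2040471/5 ≈ -4.0809e+5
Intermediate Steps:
(-153 + w(-9))*((23 + 58)*((22 + 2) + 71/10)) = (-153 - 9)*((23 + 58)*((22 + 2) + 71/10)) = -13122*(24 + 71*(1/10)) = -13122*(24 + 71/10) = -13122*311/10 = -162*25191/10 = -2040471/5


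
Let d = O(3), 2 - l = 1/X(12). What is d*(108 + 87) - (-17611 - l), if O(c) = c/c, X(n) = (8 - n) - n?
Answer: 284929/16 ≈ 17808.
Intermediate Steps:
X(n) = 8 - 2*n
O(c) = 1
l = 33/16 (l = 2 - 1/(8 - 2*12) = 2 - 1/(8 - 24) = 2 - 1/(-16) = 2 - 1*(-1/16) = 2 + 1/16 = 33/16 ≈ 2.0625)
d = 1
d*(108 + 87) - (-17611 - l) = 1*(108 + 87) - (-17611 - 1*33/16) = 1*195 - (-17611 - 33/16) = 195 - 1*(-281809/16) = 195 + 281809/16 = 284929/16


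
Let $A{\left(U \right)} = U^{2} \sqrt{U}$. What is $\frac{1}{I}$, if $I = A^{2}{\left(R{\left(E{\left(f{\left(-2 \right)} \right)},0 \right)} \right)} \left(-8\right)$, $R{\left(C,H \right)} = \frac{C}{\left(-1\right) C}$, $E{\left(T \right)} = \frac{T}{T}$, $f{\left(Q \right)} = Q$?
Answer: $\frac{1}{8} \approx 0.125$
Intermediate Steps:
$E{\left(T \right)} = 1$
$R{\left(C,H \right)} = -1$ ($R{\left(C,H \right)} = C \left(- \frac{1}{C}\right) = -1$)
$A{\left(U \right)} = U^{\frac{5}{2}}$
$I = 8$ ($I = \left(\left(-1\right)^{\frac{5}{2}}\right)^{2} \left(-8\right) = i^{2} \left(-8\right) = \left(-1\right) \left(-8\right) = 8$)
$\frac{1}{I} = \frac{1}{8}$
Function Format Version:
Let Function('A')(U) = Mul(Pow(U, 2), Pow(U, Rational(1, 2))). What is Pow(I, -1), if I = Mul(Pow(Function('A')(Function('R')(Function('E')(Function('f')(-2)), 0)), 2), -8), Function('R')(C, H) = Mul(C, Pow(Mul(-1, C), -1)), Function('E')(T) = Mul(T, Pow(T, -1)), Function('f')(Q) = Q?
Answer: Rational(1, 8) ≈ 0.12500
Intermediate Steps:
Function('E')(T) = 1
Function('R')(C, H) = -1 (Function('R')(C, H) = Mul(C, Mul(-1, Pow(C, -1))) = -1)
Function('A')(U) = Pow(U, Rational(5, 2))
I = 8 (I = Mul(Pow(Pow(-1, Rational(5, 2)), 2), -8) = Mul(Pow(I, 2), -8) = Mul(-1, -8) = 8)
Pow(I, -1) = Pow(8, -1) = Rational(1, 8)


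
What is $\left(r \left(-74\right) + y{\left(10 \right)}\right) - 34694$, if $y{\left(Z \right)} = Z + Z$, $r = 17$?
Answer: $-35932$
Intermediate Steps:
$y{\left(Z \right)} = 2 Z$
$\left(r \left(-74\right) + y{\left(10 \right)}\right) - 34694 = \left(17 \left(-74\right) + 2 \cdot 10\right) - 34694 = \left(-1258 + 20\right) - 34694 = -1238 - 34694 = -35932$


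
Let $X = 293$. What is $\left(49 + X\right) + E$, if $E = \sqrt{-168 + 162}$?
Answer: $342 + i \sqrt{6} \approx 342.0 + 2.4495 i$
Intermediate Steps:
$E = i \sqrt{6}$ ($E = \sqrt{-6} = i \sqrt{6} \approx 2.4495 i$)
$\left(49 + X\right) + E = \left(49 + 293\right) + i \sqrt{6} = 342 + i \sqrt{6}$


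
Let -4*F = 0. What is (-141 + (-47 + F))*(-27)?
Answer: 5076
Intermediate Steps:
F = 0 (F = -¼*0 = 0)
(-141 + (-47 + F))*(-27) = (-141 + (-47 + 0))*(-27) = (-141 - 47)*(-27) = -188*(-27) = 5076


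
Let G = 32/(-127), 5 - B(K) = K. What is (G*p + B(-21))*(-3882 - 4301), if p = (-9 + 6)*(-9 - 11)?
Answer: -11308906/127 ≈ -89047.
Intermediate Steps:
B(K) = 5 - K
G = -32/127 (G = 32*(-1/127) = -32/127 ≈ -0.25197)
p = 60 (p = -3*(-20) = 60)
(G*p + B(-21))*(-3882 - 4301) = (-32/127*60 + (5 - 1*(-21)))*(-3882 - 4301) = (-1920/127 + (5 + 21))*(-8183) = (-1920/127 + 26)*(-8183) = (1382/127)*(-8183) = -11308906/127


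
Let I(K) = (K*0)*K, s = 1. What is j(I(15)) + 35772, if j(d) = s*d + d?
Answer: 35772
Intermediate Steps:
I(K) = 0 (I(K) = 0*K = 0)
j(d) = 2*d (j(d) = 1*d + d = d + d = 2*d)
j(I(15)) + 35772 = 2*0 + 35772 = 0 + 35772 = 35772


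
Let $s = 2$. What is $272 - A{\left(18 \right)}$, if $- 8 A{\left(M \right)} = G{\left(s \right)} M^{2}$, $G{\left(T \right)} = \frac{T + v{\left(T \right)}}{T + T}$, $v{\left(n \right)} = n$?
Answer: $\frac{625}{2} \approx 312.5$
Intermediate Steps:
$G{\left(T \right)} = 1$ ($G{\left(T \right)} = \frac{T + T}{T + T} = \frac{2 T}{2 T} = 2 T \frac{1}{2 T} = 1$)
$A{\left(M \right)} = - \frac{M^{2}}{8}$ ($A{\left(M \right)} = - \frac{1 M^{2}}{8} = - \frac{M^{2}}{8}$)
$272 - A{\left(18 \right)} = 272 - - \frac{18^{2}}{8} = 272 - \left(- \frac{1}{8}\right) 324 = 272 - - \frac{81}{2} = 272 + \frac{81}{2} = \frac{625}{2}$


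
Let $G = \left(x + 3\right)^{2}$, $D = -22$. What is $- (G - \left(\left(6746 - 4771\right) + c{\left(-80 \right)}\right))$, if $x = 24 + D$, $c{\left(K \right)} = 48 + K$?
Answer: $1918$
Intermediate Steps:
$x = 2$ ($x = 24 - 22 = 2$)
$G = 25$ ($G = \left(2 + 3\right)^{2} = 5^{2} = 25$)
$- (G - \left(\left(6746 - 4771\right) + c{\left(-80 \right)}\right)) = - (25 - \left(\left(6746 - 4771\right) + \left(48 - 80\right)\right)) = - (25 - \left(1975 - 32\right)) = - (25 - 1943) = \left(-1\right) \left(-1918\right) = 1918$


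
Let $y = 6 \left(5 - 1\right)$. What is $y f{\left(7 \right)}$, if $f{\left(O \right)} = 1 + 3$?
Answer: $96$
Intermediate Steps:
$f{\left(O \right)} = 4$
$y = 24$ ($y = 6 \cdot 4 = 24$)
$y f{\left(7 \right)} = 24 \cdot 4 = 96$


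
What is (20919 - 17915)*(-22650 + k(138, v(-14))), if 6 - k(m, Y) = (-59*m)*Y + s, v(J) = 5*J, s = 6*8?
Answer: -1780266528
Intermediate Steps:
s = 48
k(m, Y) = -42 + 59*Y*m (k(m, Y) = 6 - ((-59*m)*Y + 48) = 6 - (-59*Y*m + 48) = 6 - (48 - 59*Y*m) = 6 + (-48 + 59*Y*m) = -42 + 59*Y*m)
(20919 - 17915)*(-22650 + k(138, v(-14))) = (20919 - 17915)*(-22650 + (-42 + 59*(5*(-14))*138)) = 3004*(-22650 + (-42 + 59*(-70)*138)) = 3004*(-22650 + (-42 - 569940)) = 3004*(-22650 - 569982) = 3004*(-592632) = -1780266528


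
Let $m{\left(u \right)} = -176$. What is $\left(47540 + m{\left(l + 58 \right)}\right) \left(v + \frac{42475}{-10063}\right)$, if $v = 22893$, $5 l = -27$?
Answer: $\frac{10909339889376}{10063} \approx 1.0841 \cdot 10^{9}$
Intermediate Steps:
$l = - \frac{27}{5}$ ($l = \frac{1}{5} \left(-27\right) = - \frac{27}{5} \approx -5.4$)
$\left(47540 + m{\left(l + 58 \right)}\right) \left(v + \frac{42475}{-10063}\right) = \left(47540 - 176\right) \left(22893 + \frac{42475}{-10063}\right) = 47364 \left(22893 + 42475 \left(- \frac{1}{10063}\right)\right) = 47364 \left(22893 - \frac{42475}{10063}\right) = 47364 \cdot \frac{230329784}{10063} = \frac{10909339889376}{10063}$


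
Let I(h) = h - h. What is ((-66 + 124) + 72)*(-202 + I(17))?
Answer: -26260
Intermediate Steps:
I(h) = 0
((-66 + 124) + 72)*(-202 + I(17)) = ((-66 + 124) + 72)*(-202 + 0) = (58 + 72)*(-202) = 130*(-202) = -26260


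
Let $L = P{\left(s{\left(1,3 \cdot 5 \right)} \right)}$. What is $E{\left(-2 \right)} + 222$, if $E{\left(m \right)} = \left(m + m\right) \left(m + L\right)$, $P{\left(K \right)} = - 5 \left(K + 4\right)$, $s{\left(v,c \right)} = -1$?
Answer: $290$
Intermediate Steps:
$P{\left(K \right)} = -20 - 5 K$ ($P{\left(K \right)} = - 5 \left(4 + K\right) = -20 - 5 K$)
$L = -15$ ($L = -20 - -5 = -20 + 5 = -15$)
$E{\left(m \right)} = 2 m \left(-15 + m\right)$ ($E{\left(m \right)} = \left(m + m\right) \left(m - 15\right) = 2 m \left(-15 + m\right)$)
$E{\left(-2 \right)} + 222 = 2 \left(-2\right) \left(-15 - 2\right) + 222 = 2 \left(-2\right) \left(-17\right) + 222 = 68 + 222 = 290$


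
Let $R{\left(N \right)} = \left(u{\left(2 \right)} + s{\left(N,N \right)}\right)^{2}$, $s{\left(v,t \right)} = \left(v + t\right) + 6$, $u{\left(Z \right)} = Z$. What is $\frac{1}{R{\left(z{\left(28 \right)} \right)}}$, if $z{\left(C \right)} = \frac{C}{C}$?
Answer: $\frac{1}{100} \approx 0.01$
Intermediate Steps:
$z{\left(C \right)} = 1$
$s{\left(v,t \right)} = 6 + t + v$ ($s{\left(v,t \right)} = \left(t + v\right) + 6 = 6 + t + v$)
$R{\left(N \right)} = \left(8 + 2 N\right)^{2}$ ($R{\left(N \right)} = \left(2 + \left(6 + N + N\right)\right)^{2} = \left(2 + \left(6 + 2 N\right)\right)^{2} = \left(8 + 2 N\right)^{2}$)
$\frac{1}{R{\left(z{\left(28 \right)} \right)}} = \frac{1}{4 \left(4 + 1\right)^{2}} = \frac{1}{4 \cdot 5^{2}} = \frac{1}{4 \cdot 25} = \frac{1}{100}$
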